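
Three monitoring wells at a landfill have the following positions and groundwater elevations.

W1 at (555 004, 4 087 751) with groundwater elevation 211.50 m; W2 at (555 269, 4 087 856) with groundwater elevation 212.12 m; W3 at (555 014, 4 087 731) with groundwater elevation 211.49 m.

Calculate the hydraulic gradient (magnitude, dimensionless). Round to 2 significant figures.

Three-point gradient (reference W1): Δ to W2 = (265, 105, +0.62), Δ to W3 = (10, -20, -0.01).
∂h/∂x = +0.001787, ∂h/∂y = +0.001394 (det = -6350).
|∇h| = √(0.001787² + 0.001394²) = 0.002266

0.0023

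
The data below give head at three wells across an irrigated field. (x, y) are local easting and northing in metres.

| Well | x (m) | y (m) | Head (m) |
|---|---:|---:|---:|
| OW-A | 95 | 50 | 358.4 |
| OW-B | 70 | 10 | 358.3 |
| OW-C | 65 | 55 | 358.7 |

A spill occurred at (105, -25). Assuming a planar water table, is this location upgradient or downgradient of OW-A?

Taking OW-A as reference: OW-B−OW-A = (-25, -40, -0.1); OW-C−OW-A = (-30, 5, +0.3).
Determinant of the coordinate differences = (-25)·5 − (-30)·(-40) = -1325.
∂h/∂x = [(-0.1)·5 − (+0.3)·(-40)] / -1325 = -0.008679
∂h/∂y = [(-25)·(+0.3) − (-30)·(-0.1)] / -1325 = +0.007925
Head at (105, -25) = 358.4 + (-0.008679)·(10) + (+0.007925)·(-75) = 357.72 m.
That is lower than the 358.4 m at OW-A, so the point is downgradient.

downgradient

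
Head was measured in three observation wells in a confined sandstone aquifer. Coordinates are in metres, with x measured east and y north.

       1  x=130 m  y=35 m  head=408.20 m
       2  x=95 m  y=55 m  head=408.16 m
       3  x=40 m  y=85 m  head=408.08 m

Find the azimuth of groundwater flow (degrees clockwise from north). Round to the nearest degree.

214°

Taking 1 as reference: 2−1 = (-35, 20, -0.04); 3−1 = (-90, 50, -0.12).
Solve a·Δx + b·Δy = Δh: det = (-35)·50 − (-90)·20 = 50.
∂h/∂x = [(-0.04)·50 − (-0.12)·20] / 50 = +0.008000
∂h/∂y = [(-35)·(-0.12) − (-90)·(-0.04)] / 50 = +0.01200
Flow direction (−∇h) has components (-0.008000 E, -0.01200 N).
Azimuth = atan2(E, N) = atan2(-0.008000, -0.01200) = 213.7° ≈ 214°.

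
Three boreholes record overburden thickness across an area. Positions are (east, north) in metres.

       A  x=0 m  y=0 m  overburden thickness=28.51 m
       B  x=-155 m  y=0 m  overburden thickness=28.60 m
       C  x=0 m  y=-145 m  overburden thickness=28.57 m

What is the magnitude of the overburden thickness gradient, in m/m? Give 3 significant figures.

0.000713 m/m

∂d/∂x = (28.60 − 28.51) / (-155 − 0) = -0.0005806
∂d/∂y = (28.57 − 28.51) / (-145 − 0) = -0.0004138
|∇f| = √(-0.0005806² + -0.0004138²) = 0.000713 m/m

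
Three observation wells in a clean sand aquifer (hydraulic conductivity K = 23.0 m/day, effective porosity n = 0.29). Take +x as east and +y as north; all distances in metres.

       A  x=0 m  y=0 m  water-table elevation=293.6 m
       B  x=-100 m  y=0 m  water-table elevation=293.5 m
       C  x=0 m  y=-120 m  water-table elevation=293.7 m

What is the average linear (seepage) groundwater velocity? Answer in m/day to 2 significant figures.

0.10 m/day

∂h/∂x = (293.5 − 293.6) / (-100 − 0) = +0.001000
∂h/∂y = (293.7 − 293.6) / (-120 − 0) = -0.0008333
|∇h| = √(0.001000² + -0.0008333²) = 0.001302
Seepage velocity v = K·i/n = 23.0 × 0.001302 / 0.29 = 0.1033 m/day.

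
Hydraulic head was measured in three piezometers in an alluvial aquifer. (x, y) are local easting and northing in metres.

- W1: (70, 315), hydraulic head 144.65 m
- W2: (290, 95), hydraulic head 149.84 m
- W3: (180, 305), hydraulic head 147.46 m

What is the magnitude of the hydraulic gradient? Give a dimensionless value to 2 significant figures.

Taking W1 as reference: W2−W1 = (220, -220, +5.19); W3−W1 = (110, -10, +2.81).
Solve a·Δx + b·Δy = Δh: det = 220·(-10) − 110·(-220) = 22000.
∂h/∂x = [(+5.19)·(-10) − (+2.81)·(-220)] / 22000 = +0.02574
∂h/∂y = [220·(+2.81) − 110·(+5.19)] / 22000 = +0.002150
|∇h| = √(0.02574² + 0.002150²) = 0.02583

0.026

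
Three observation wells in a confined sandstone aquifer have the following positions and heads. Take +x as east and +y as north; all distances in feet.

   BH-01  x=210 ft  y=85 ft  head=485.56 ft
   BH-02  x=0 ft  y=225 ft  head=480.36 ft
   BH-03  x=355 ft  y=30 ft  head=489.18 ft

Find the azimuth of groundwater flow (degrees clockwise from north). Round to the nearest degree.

Differences from BH-01: to BH-02 (Δx, Δy, Δh) = (-210, 140, -5.20); to BH-03 = (145, -55, +3.62).
Determinant of the coordinate differences = (-210)·(-55) − 145·140 = -8750.
∂h/∂x = [(-5.20)·(-55) − (+3.62)·140] / -8750 = +0.02523
∂h/∂y = [(-210)·(+3.62) − 145·(-5.20)] / -8750 = +0.0007086
Flow direction (−∇h) has components (-0.02523 E, -0.0007086 N).
Azimuth = atan2(E, N) = atan2(-0.02523, -0.0007086) = 268.4° ≈ 268°.

268°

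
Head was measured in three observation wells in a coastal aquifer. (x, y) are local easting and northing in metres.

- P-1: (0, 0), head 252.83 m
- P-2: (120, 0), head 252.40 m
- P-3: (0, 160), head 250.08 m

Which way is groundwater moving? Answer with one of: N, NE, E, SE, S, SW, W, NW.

N

∂h/∂x = (252.40 − 252.83) / (120 − 0) = -0.003583
∂h/∂y = (250.08 − 252.83) / (160 − 0) = -0.01719
Flow = −∇h = (+0.003583 east, +0.01719 north), which points north.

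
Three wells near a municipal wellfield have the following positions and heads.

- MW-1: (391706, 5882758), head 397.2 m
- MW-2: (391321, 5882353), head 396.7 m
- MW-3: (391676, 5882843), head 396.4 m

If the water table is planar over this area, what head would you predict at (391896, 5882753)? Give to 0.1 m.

Taking MW-1 as reference: MW-2−MW-1 = (-385, -405, -0.5); MW-3−MW-1 = (-30, 85, -0.8).
Solve a·Δx + b·Δy = Δh: det = (-385)·85 − (-30)·(-405) = -44875.
∂h/∂x = [(-0.5)·85 − (-0.8)·(-405)] / -44875 = +0.008167
∂h/∂y = [(-385)·(-0.8) − (-30)·(-0.5)] / -44875 = -0.006529
h(391896, 5882753) = 397.2 + (+0.008167)·(190) + (-0.006529)·(-5) = 397.2 +1.552 +0.033 = 398.784 m.

398.8 m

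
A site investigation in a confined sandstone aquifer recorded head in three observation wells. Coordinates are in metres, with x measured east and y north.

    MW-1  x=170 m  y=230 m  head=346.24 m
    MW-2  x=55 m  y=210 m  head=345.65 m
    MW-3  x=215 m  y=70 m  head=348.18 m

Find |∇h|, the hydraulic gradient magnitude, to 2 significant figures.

Taking MW-1 as reference: MW-2−MW-1 = (-115, -20, -0.59); MW-3−MW-1 = (45, -160, +1.94).
Determinant of the coordinate differences = (-115)·(-160) − 45·(-20) = 19300.
∂h/∂x = [(-0.59)·(-160) − (+1.94)·(-20)] / 19300 = +0.006902
∂h/∂y = [(-115)·(+1.94) − 45·(-0.59)] / 19300 = -0.01018
|∇h| = √(0.006902² + -0.01018²) = 0.0123

0.012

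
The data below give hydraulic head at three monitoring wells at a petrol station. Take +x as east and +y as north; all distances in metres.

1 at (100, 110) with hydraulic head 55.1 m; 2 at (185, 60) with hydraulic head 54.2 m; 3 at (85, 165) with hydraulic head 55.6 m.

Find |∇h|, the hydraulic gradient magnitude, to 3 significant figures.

0.00967

Taking 1 as reference: 2−1 = (85, -50, -0.9); 3−1 = (-15, 55, +0.5).
Solve a·Δx + b·Δy = Δh: det = 85·55 − (-15)·(-50) = 3925.
∂h/∂x = [(-0.9)·55 − (+0.5)·(-50)] / 3925 = -0.006242
∂h/∂y = [85·(+0.5) − (-15)·(-0.9)] / 3925 = +0.007389
|∇h| = √(-0.006242² + 0.007389²) = 0.009673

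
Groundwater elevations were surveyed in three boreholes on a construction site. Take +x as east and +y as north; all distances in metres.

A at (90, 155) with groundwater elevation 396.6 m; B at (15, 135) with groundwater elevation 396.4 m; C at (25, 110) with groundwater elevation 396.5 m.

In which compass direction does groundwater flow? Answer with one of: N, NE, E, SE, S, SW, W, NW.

Taking A as reference: B−A = (-75, -20, -0.2); C−A = (-65, -45, -0.1).
Determinant of the coordinate differences = (-75)·(-45) − (-65)·(-20) = 2075.
∂h/∂x = [(-0.2)·(-45) − (-0.1)·(-20)] / 2075 = +0.003373
∂h/∂y = [(-75)·(-0.1) − (-65)·(-0.2)] / 2075 = -0.002651
Flow = −∇h = (-0.003373 east, +0.002651 north), which points northwest.

NW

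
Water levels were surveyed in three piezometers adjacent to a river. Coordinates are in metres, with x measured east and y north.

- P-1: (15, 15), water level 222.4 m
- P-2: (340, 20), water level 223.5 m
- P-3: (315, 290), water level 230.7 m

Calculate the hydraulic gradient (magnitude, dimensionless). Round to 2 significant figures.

Differences from P-1: to P-2 (Δx, Δy, Δh) = (325, 5, +1.1); to P-3 = (300, 275, +8.3).
Solve a·Δx + b·Δy = Δh: det = 325·275 − 300·5 = 87875.
∂h/∂x = [(+1.1)·275 − (+8.3)·5] / 87875 = +0.002970
∂h/∂y = [325·(+8.3) − 300·(+1.1)] / 87875 = +0.02694
|∇h| = √(0.002970² + 0.02694²) = 0.0271

0.027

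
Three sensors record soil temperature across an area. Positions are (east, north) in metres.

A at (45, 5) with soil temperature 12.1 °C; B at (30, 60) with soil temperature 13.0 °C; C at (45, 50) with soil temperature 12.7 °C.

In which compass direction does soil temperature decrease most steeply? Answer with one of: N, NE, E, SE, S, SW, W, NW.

With T = a·x + b·y + c and A as origin, the differences give:
  (-15)·a + 55·b = +0.9
  0·a + 45·b = +0.6
Eliminate b (×45 and ×55, subtract): -675·a = 7.50 → a = ∂T/∂x = -0.01111
Back-substitute: b = ∂T/∂y = +0.01333.
Steepest decrease is along −∇f = (+0.01111 E, -0.01333 N) → southeast.

SE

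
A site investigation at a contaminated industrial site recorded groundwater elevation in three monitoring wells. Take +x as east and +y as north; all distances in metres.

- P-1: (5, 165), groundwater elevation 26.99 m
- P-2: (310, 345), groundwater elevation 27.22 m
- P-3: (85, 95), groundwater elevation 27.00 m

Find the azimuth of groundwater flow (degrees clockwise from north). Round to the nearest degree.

Three-point gradient (reference P-1): Δ to P-2 = (305, 180, +0.23), Δ to P-3 = (80, -70, +0.01).
∂h/∂x = +0.0005007, ∂h/∂y = +0.0004294 (det = -35750).
Flow direction (−∇h) has components (-0.0005007 E, -0.0004294 N).
Azimuth = atan2(E, N) = atan2(-0.0005007, -0.0004294) = 229.4° ≈ 229°.

229°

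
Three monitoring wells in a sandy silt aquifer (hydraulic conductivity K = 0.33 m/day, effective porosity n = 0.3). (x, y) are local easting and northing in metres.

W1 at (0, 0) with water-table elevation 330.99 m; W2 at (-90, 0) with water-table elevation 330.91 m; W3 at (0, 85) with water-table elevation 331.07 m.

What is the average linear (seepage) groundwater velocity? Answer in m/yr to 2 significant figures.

0.52 m/yr

∂h/∂x = (330.91 − 330.99) / (-90 − 0) = +0.0008889
∂h/∂y = (331.07 − 330.99) / (85 − 0) = +0.0009412
|∇h| = √(0.0008889² + 0.0009412²) = 0.001295
Seepage velocity v = K·i/n = 0.33 × 0.001295 / 0.3 = 0.001424 m/day = 0.5201 m/yr.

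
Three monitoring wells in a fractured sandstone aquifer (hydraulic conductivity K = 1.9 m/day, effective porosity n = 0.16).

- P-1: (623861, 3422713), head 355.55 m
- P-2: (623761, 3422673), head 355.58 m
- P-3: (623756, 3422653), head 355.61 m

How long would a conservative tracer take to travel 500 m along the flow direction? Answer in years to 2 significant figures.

71 years

With h = a·x + b·y + c and P-1 as origin, the differences give:
  (-100)·a + (-40)·b = +0.03
  (-105)·a + (-60)·b = +0.06
Eliminate b (×(-60) and ×(-40), subtract): 1800·a = 0.600 → a = ∂h/∂x = +0.0003333
Back-substitute: b = ∂h/∂y = -0.001583.
|∇h| = √(0.0003333² + -0.001583²) = 0.001618
Seepage velocity v = K·i/n = 1.9 × 0.001618 / 0.16 = 0.01921 m/day.
t = 500 / 0.01921 = 2.603e+04 days = 71.3 years.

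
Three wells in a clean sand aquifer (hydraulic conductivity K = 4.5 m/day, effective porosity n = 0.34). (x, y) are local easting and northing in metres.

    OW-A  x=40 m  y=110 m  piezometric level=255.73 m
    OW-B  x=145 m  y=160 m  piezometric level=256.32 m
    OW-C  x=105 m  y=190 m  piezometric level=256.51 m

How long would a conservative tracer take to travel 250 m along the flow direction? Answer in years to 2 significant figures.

Differences from OW-A: to OW-B (Δx, Δy, Δh) = (105, 50, +0.59); to OW-C = (65, 80, +0.78).
Solve a·Δx + b·Δy = Δh: det = 105·80 − 65·50 = 5150.
∂h/∂x = [(+0.59)·80 − (+0.78)·50] / 5150 = +0.001592
∂h/∂y = [105·(+0.78) − 65·(+0.59)] / 5150 = +0.008456
|∇h| = √(0.001592² + 0.008456²) = 0.008605
Seepage velocity v = K·i/n = 4.5 × 0.008605 / 0.34 = 0.1139 m/day.
t = 250 / 0.1139 = 2195 days = 6.01 years.

6.0 years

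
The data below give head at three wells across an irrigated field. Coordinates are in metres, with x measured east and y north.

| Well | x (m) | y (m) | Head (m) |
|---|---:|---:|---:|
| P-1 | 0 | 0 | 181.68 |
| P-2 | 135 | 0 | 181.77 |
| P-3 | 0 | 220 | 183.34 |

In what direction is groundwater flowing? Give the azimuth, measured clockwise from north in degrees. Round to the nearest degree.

185°

∂h/∂x = (181.77 − 181.68) / (135 − 0) = +0.0006667
∂h/∂y = (183.34 − 181.68) / (220 − 0) = +0.007545
Flow direction (−∇h) has components (-0.0006667 E, -0.007545 N).
Azimuth = atan2(E, N) = atan2(-0.0006667, -0.007545) = 185.0° ≈ 185°.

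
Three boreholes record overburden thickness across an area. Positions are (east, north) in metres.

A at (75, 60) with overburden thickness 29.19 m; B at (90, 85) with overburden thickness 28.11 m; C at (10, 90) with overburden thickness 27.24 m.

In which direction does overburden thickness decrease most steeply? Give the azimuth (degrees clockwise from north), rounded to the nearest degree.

Differences from A: to B (Δx, Δy, Δh) = (15, 25, -1.08); to C = (-65, 30, -1.95).
Solve a·Δx + b·Δy = Δd: det = 15·30 − (-65)·25 = 2075.
∂d/∂x = [(-1.08)·30 − (-1.95)·25] / 2075 = +0.007880
∂d/∂y = [15·(-1.95) − (-65)·(-1.08)] / 2075 = -0.04793
Steepest decrease is along −∇f: components (-0.007880 E, +0.04793 N).
Azimuth = atan2(-0.007880, +0.04793) = 350.7° ≈ 351°.

351°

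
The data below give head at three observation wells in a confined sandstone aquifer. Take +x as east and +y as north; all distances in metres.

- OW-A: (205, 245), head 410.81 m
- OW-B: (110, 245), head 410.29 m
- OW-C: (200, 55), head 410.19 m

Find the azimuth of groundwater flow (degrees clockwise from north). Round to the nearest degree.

Differences from OW-A: to OW-B (Δx, Δy, Δh) = (-95, 0, -0.52); to OW-C = (-5, -190, -0.62).
Solve a·Δx + b·Δy = Δh: det = (-95)·(-190) − (-5)·0 = 18050.
∂h/∂x = [(-0.52)·(-190) − (-0.62)·0] / 18050 = +0.005474
∂h/∂y = [(-95)·(-0.62) − (-5)·(-0.52)] / 18050 = +0.003119
Flow direction (−∇h) has components (-0.005474 E, -0.003119 N).
Azimuth = atan2(E, N) = atan2(-0.005474, -0.003119) = 240.3° ≈ 240°.

240°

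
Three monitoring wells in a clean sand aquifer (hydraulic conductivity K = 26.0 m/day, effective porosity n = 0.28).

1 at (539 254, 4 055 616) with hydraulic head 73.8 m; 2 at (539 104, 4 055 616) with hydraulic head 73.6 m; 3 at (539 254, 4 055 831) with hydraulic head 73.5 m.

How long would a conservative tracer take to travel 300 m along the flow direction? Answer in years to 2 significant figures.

∂h/∂x = (73.6 − 73.8) / (539104 − 539254) = +0.001333
∂h/∂y = (73.5 − 73.8) / (4055831 − 4055616) = -0.001395
|∇h| = √(0.001333² + -0.001395²) = 0.001929
Seepage velocity v = K·i/n = 26.0 × 0.001929 / 0.28 = 0.1791 m/day.
t = 300 / 0.1791 = 1675 days = 4.59 years.

4.6 years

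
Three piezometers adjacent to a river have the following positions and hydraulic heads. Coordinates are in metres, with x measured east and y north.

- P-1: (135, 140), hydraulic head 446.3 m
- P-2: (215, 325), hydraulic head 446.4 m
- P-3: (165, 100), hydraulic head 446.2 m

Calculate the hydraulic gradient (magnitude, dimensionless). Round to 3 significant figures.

0.00208

With h = a·x + b·y + c and P-1 as origin, the differences give:
  80·a + 185·b = +0.1
  30·a + (-40)·b = -0.1
Eliminate b (×(-40) and ×185, subtract): -8750·a = 14.50 → a = ∂h/∂x = -0.001657
Back-substitute: b = ∂h/∂y = +0.001257.
|∇h| = √(-0.001657² + 0.001257²) = 0.00208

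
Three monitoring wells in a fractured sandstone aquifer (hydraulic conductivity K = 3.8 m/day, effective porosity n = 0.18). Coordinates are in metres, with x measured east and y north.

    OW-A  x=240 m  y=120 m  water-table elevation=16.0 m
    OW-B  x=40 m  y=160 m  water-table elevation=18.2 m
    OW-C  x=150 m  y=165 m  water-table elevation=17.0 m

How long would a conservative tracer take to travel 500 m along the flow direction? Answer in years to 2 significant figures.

5.9 years

Differences from OW-A: to OW-B (Δx, Δy, Δh) = (-200, 40, +2.2); to OW-C = (-90, 45, +1.0).
Solve a·Δx + b·Δy = Δh: det = (-200)·45 − (-90)·40 = -5400.
∂h/∂x = [(+2.2)·45 − (+1.0)·40] / -5400 = -0.01093
∂h/∂y = [(-200)·(+1.0) − (-90)·(+2.2)] / -5400 = +0.0003704
|∇h| = √(-0.01093² + 0.0003704²) = 0.01094
Seepage velocity v = K·i/n = 3.8 × 0.01094 / 0.18 = 0.231 m/day.
t = 500 / 0.231 = 2165 days = 5.93 years.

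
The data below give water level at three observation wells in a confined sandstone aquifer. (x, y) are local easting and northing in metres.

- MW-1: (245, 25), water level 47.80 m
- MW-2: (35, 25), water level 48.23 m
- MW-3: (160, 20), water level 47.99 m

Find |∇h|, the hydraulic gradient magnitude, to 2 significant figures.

Taking MW-1 as reference: MW-2−MW-1 = (-210, 0, +0.43); MW-3−MW-1 = (-85, -5, +0.19).
Solve a·Δx + b·Δy = Δh: det = (-210)·(-5) − (-85)·0 = 1050.
∂h/∂x = [(+0.43)·(-5) − (+0.19)·0] / 1050 = -0.002048
∂h/∂y = [(-210)·(+0.19) − (-85)·(+0.43)] / 1050 = -0.003190
|∇h| = √(-0.002048² + -0.003190²) = 0.003791

0.0038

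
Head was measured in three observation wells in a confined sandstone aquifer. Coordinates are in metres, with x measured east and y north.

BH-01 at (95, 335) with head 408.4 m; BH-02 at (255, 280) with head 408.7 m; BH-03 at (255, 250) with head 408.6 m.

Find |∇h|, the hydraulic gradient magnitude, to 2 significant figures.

0.0045

With h = a·x + b·y + c and BH-01 as origin, the differences give:
  160·a + (-55)·b = +0.3
  160·a + (-85)·b = +0.2
Eliminate b (×(-85) and ×(-55), subtract): -4800·a = -14.50 → a = ∂h/∂x = +0.003021
Back-substitute: b = ∂h/∂y = +0.003333.
|∇h| = √(0.003021² + 0.003333²) = 0.004498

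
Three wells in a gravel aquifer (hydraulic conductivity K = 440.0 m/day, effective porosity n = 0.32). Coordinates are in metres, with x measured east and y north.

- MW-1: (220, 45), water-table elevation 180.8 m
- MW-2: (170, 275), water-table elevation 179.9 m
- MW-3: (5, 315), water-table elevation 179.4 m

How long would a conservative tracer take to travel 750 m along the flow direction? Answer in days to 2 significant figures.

130 days

With h = a·x + b·y + c and MW-1 as origin, the differences give:
  (-50)·a + 230·b = -0.9
  (-215)·a + 270·b = -1.4
Eliminate b (×270 and ×230, subtract): 35950·a = 79.00 → a = ∂h/∂x = +0.002197
Back-substitute: b = ∂h/∂y = -0.003435.
|∇h| = √(0.002197² + -0.003435²) = 0.004078
Seepage velocity v = K·i/n = 440.0 × 0.004078 / 0.32 = 5.607 m/day.
t = 750 / 5.607 = 133.8 days.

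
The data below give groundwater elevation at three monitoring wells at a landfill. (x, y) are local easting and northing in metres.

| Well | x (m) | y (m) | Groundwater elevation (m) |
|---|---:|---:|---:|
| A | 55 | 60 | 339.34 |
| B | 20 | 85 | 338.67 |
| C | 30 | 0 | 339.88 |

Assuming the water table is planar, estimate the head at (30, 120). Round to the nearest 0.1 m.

338.3 m

Differences from A: to B (Δx, Δy, Δh) = (-35, 25, -0.67); to C = (-25, -60, +0.54).
Determinant of the coordinate differences = (-35)·(-60) − (-25)·25 = 2725.
∂h/∂x = [(-0.67)·(-60) − (+0.54)·25] / 2725 = +0.009798
∂h/∂y = [(-35)·(+0.54) − (-25)·(-0.67)] / 2725 = -0.01308
h(30, 120) = 339.34 + (+0.009798)·(-25) + (-0.01308)·(60) = 339.34 -0.245 -0.785 = 338.310 m.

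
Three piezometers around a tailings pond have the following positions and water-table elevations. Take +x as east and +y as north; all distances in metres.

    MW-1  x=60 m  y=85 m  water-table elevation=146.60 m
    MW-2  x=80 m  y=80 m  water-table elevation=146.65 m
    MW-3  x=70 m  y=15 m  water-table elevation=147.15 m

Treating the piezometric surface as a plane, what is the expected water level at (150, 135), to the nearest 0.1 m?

146.3 m

With h = a·x + b·y + c and MW-1 as origin, the differences give:
  20·a + (-5)·b = +0.05
  10·a + (-70)·b = +0.55
Eliminate b (×(-70) and ×(-5), subtract): -1350·a = -0.750 → a = ∂h/∂x = +0.0005556
Back-substitute: b = ∂h/∂y = -0.007778.
h(150, 135) = 146.60 + (+0.0005556)·(90) + (-0.007778)·(50) = 146.60 +0.050 -0.389 = 146.261 m.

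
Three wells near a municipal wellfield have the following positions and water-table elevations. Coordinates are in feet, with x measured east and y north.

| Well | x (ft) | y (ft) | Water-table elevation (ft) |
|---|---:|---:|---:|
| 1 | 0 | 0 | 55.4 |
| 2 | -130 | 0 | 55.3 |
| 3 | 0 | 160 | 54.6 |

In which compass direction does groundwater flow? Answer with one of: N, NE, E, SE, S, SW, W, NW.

∂h/∂x = (55.3 − 55.4) / (-130 − 0) = +0.0007692
∂h/∂y = (54.6 − 55.4) / (160 − 0) = -0.005000
Flow = −∇h = (-0.0007692 east, +0.005000 north), which points north.

N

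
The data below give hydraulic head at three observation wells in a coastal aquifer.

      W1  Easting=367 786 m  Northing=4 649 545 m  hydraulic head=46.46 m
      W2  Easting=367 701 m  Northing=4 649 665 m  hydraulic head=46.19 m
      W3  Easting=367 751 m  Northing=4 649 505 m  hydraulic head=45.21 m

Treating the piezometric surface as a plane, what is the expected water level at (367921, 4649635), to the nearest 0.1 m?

Taking W1 as reference: W2−W1 = (-85, 120, -0.27); W3−W1 = (-35, -40, -1.25).
Solve a·Δx + b·Δy = Δh: det = (-85)·(-40) − (-35)·120 = 7600.
∂h/∂x = [(-0.27)·(-40) − (-1.25)·120] / 7600 = +0.02116
∂h/∂y = [(-85)·(-1.25) − (-35)·(-0.27)] / 7600 = +0.01274
h(367921, 4649635) = 46.46 + (+0.02116)·(135) + (+0.01274)·(90) = 46.46 +2.856 +1.146 = 50.463 m.

50.5 m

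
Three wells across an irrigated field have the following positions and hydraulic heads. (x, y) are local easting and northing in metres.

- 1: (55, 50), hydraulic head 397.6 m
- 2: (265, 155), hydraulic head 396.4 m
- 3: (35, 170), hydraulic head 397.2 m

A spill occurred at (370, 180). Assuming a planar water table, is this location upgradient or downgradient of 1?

downgradient

With h = a·x + b·y + c and 1 as origin, the differences give:
  210·a + 105·b = -1.2
  (-20)·a + 120·b = -0.4
Eliminate b (×120 and ×105, subtract): 27300·a = -102.00 → a = ∂h/∂x = -0.003736
Back-substitute: b = ∂h/∂y = -0.003956.
Head at (370, 180) = 397.6 + (-0.003736)·(315) + (-0.003956)·(130) = 395.91 m.
That is lower than the 397.6 m at 1, so the point is downgradient.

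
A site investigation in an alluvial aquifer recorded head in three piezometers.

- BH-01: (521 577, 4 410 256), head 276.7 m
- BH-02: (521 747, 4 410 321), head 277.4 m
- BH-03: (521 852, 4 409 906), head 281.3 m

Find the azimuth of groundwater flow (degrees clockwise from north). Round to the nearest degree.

317°

Differences from BH-01: to BH-02 (Δx, Δy, Δh) = (170, 65, +0.7); to BH-03 = (275, -350, +4.6).
Determinant of the coordinate differences = 170·(-350) − 275·65 = -77375.
∂h/∂x = [(+0.7)·(-350) − (+4.6)·65] / -77375 = +0.007031
∂h/∂y = [170·(+4.6) − 275·(+0.7)] / -77375 = -0.007619
Flow direction (−∇h) has components (-0.007031 E, +0.007619 N).
Azimuth = atan2(E, N) = atan2(-0.007031, +0.007619) = 317.3° ≈ 317°.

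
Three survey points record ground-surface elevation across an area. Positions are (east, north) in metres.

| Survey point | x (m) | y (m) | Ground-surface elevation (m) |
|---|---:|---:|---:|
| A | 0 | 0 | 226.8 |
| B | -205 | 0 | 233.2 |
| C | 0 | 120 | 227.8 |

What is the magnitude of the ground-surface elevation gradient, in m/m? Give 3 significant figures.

∂z/∂x = (233.2 − 226.8) / (-205 − 0) = -0.03122
∂z/∂y = (227.8 − 226.8) / (120 − 0) = +0.008333
|∇f| = √(-0.03122² + 0.008333²) = 0.03231 m/m

0.0323 m/m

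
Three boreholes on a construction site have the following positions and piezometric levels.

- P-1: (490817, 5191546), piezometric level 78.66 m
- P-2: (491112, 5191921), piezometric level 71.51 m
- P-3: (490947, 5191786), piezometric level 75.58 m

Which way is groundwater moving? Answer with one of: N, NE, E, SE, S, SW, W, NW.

E

Taking P-1 as reference: P-2−P-1 = (295, 375, -7.15); P-3−P-1 = (130, 240, -3.08).
Solve a·Δx + b·Δy = Δh: det = 295·240 − 130·375 = 22050.
∂h/∂x = [(-7.15)·240 − (-3.08)·375] / 22050 = -0.02544
∂h/∂y = [295·(-3.08) − 130·(-7.15)] / 22050 = +0.0009478
Flow = −∇h = (+0.02544 east, -0.0009478 north), which points east.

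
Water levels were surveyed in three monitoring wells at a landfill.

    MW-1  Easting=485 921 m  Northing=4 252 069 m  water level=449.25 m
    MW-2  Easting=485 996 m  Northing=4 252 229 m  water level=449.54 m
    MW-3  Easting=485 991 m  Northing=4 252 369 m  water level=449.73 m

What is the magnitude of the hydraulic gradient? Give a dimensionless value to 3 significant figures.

0.00166

With h = a·x + b·y + c and MW-1 as origin, the differences give:
  75·a + 160·b = +0.29
  70·a + 300·b = +0.48
Eliminate b (×300 and ×160, subtract): 11300·a = 10.200 → a = ∂h/∂x = +0.0009027
Back-substitute: b = ∂h/∂y = +0.001389.
|∇h| = √(0.0009027² + 0.001389²) = 0.001657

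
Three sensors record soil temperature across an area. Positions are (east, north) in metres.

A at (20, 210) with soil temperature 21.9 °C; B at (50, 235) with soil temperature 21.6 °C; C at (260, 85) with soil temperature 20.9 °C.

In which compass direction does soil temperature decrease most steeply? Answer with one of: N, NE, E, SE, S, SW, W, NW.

Differences from A: to B (Δx, Δy, Δh) = (30, 25, -0.3); to C = (240, -125, -1.0).
Determinant of the coordinate differences = 30·(-125) − 240·25 = -9750.
∂T/∂x = [(-0.3)·(-125) − (-1.0)·25] / -9750 = -0.006410
∂T/∂y = [30·(-1.0) − 240·(-0.3)] / -9750 = -0.004308
Steepest decrease is along −∇f = (+0.006410 E, +0.004308 N) → northeast.

NE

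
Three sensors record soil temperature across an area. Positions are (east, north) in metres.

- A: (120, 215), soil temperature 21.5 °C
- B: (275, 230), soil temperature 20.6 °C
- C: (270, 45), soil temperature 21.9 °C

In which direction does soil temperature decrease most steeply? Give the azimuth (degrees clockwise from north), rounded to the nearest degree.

With T = a·x + b·y + c and A as origin, the differences give:
  155·a + 15·b = -0.9
  150·a + (-170)·b = +0.4
Eliminate b (×(-170) and ×15, subtract): -28600·a = 147.00 → a = ∂T/∂x = -0.005140
Back-substitute: b = ∂T/∂y = -0.006888.
Steepest decrease is along −∇f: components (+0.005140 E, +0.006888 N).
Azimuth = atan2(+0.005140, +0.006888) = 36.7° ≈ 037°.

037°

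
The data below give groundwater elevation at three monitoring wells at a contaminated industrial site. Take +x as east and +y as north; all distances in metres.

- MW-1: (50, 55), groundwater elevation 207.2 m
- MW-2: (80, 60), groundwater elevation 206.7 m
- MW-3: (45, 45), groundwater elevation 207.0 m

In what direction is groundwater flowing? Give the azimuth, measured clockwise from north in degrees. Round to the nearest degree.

145°

With h = a·x + b·y + c and MW-1 as origin, the differences give:
  30·a + 5·b = -0.5
  (-5)·a + (-10)·b = -0.2
Eliminate b (×(-10) and ×5, subtract): -275·a = 6.00 → a = ∂h/∂x = -0.02182
Back-substitute: b = ∂h/∂y = +0.03091.
Flow direction (−∇h) has components (+0.02182 E, -0.03091 N).
Azimuth = atan2(E, N) = atan2(+0.02182, -0.03091) = 144.8° ≈ 145°.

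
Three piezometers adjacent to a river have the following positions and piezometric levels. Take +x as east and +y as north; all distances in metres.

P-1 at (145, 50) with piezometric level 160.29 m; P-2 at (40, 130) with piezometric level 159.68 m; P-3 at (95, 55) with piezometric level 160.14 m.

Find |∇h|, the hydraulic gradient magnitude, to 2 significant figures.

0.0050

Taking P-1 as reference: P-2−P-1 = (-105, 80, -0.61); P-3−P-1 = (-50, 5, -0.15).
Solve a·Δx + b·Δy = Δh: det = (-105)·5 − (-50)·80 = 3475.
∂h/∂x = [(-0.61)·5 − (-0.15)·80] / 3475 = +0.002576
∂h/∂y = [(-105)·(-0.15) − (-50)·(-0.61)] / 3475 = -0.004245
|∇h| = √(0.002576² + -0.004245²) = 0.004965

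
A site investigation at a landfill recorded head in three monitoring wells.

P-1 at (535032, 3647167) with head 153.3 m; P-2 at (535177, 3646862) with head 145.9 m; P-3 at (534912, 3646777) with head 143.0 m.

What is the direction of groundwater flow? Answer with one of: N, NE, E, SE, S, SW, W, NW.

With h = a·x + b·y + c and P-1 as origin, the differences give:
  145·a + (-305)·b = -7.4
  (-120)·a + (-390)·b = -10.3
Eliminate b (×(-390) and ×(-305), subtract): -93150·a = -255.50 → a = ∂h/∂x = +0.002743
Back-substitute: b = ∂h/∂y = +0.02557.
Flow = −∇h = (-0.002743 east, -0.02557 north), which points south.

S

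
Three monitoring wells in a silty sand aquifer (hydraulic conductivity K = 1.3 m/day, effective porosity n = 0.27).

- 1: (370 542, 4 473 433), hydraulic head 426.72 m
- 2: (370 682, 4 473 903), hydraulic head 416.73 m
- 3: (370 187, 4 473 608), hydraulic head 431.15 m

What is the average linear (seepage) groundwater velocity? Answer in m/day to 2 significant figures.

Three-point gradient (reference 1): Δ to 2 = (140, 470, -9.99), Δ to 3 = (-355, 175, +4.43).
∂h/∂x = -0.02002, ∂h/∂y = -0.01529 (det = 191350).
|∇h| = √(-0.02002² + -0.01529²) = 0.02519
Seepage velocity v = K·i/n = 1.3 × 0.02519 / 0.27 = 0.1213 m/day.

0.12 m/day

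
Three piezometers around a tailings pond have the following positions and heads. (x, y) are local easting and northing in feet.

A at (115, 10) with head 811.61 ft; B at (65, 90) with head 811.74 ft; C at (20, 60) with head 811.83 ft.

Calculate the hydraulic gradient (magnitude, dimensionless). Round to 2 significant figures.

With h = a·x + b·y + c and A as origin, the differences give:
  (-50)·a + 80·b = +0.13
  (-95)·a + 50·b = +0.22
Eliminate b (×50 and ×80, subtract): 5100·a = -11.100 → a = ∂h/∂x = -0.002176
Back-substitute: b = ∂h/∂y = +0.0002647.
|∇h| = √(-0.002176² + 0.0002647²) = 0.002192

0.0022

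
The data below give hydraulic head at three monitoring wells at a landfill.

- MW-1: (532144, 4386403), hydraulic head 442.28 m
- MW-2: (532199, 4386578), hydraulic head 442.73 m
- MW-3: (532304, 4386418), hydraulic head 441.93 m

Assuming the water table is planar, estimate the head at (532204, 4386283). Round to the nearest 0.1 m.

Taking MW-1 as reference: MW-2−MW-1 = (55, 175, +0.45); MW-3−MW-1 = (160, 15, -0.35).
Solve a·Δx + b·Δy = Δh: det = 55·15 − 160·175 = -27175.
∂h/∂x = [(+0.45)·15 − (-0.35)·175] / -27175 = -0.002502
∂h/∂y = [55·(-0.35) − 160·(+0.45)] / -27175 = +0.003358
h(532204, 4386283) = 442.28 + (-0.002502)·(60) + (+0.003358)·(-120) = 442.28 -0.150 -0.403 = 441.727 m.

441.7 m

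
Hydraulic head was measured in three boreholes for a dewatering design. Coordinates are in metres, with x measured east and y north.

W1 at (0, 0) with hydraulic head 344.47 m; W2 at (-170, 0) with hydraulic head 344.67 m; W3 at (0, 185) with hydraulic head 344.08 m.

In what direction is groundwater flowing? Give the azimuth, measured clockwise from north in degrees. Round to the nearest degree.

∂h/∂x = (344.67 − 344.47) / (-170 − 0) = -0.001176
∂h/∂y = (344.08 − 344.47) / (185 − 0) = -0.002108
Flow direction (−∇h) has components (+0.001176 E, +0.002108 N).
Azimuth = atan2(E, N) = atan2(+0.001176, +0.002108) = 29.2° ≈ 029°.

029°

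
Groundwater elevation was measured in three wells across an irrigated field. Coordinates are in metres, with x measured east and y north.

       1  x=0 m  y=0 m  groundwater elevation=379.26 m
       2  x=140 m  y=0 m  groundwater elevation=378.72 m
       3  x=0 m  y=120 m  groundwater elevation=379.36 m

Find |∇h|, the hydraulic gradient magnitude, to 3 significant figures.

0.00395

∂h/∂x = (378.72 − 379.26) / (140 − 0) = -0.003857
∂h/∂y = (379.36 − 379.26) / (120 − 0) = +0.0008333
|∇h| = √(-0.003857² + 0.0008333²) = 0.003946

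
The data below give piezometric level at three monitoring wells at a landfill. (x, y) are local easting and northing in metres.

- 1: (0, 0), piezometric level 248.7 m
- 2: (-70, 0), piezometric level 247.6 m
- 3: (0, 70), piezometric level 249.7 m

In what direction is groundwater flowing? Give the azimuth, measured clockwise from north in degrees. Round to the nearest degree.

228°

∂h/∂x = (247.6 − 248.7) / (-70 − 0) = +0.01571
∂h/∂y = (249.7 − 248.7) / (70 − 0) = +0.01429
Flow direction (−∇h) has components (-0.01571 E, -0.01429 N).
Azimuth = atan2(E, N) = atan2(-0.01571, -0.01429) = 227.7° ≈ 228°.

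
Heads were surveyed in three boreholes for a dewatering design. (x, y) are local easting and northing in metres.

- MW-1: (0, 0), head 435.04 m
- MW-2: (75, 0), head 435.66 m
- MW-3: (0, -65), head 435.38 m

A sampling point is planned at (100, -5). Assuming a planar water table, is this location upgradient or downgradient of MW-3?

upgradient

∂h/∂x = (435.66 − 435.04) / (75 − 0) = +0.008267
∂h/∂y = (435.38 − 435.04) / (-65 − 0) = -0.005231
Head at (100, -5) = 435.04 + (+0.008267)·(100) + (-0.005231)·(-5) = 435.89 m.
That is higher than the 435.38 m at MW-3, so the point is upgradient.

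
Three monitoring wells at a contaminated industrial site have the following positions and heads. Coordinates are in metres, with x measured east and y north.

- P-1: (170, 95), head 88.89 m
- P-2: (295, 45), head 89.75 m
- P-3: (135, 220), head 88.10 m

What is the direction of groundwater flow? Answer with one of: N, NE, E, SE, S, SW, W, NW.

Three-point gradient (reference P-1): Δ to P-2 = (125, -50, +0.86), Δ to P-3 = (-35, 125, -0.79).
∂h/∂x = +0.004901, ∂h/∂y = -0.004948 (det = 13875).
Flow = −∇h = (-0.004901 east, +0.004948 north), which points northwest.

NW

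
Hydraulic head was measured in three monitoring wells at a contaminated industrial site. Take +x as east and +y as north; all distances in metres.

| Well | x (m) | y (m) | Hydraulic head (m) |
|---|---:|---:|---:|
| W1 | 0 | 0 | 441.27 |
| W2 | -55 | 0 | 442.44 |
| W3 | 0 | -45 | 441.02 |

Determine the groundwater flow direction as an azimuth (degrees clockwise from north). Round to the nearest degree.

105°

∂h/∂x = (442.44 − 441.27) / (-55 − 0) = -0.02127
∂h/∂y = (441.02 − 441.27) / (-45 − 0) = +0.005556
Flow direction (−∇h) has components (+0.02127 E, -0.005556 N).
Azimuth = atan2(E, N) = atan2(+0.02127, -0.005556) = 104.6° ≈ 105°.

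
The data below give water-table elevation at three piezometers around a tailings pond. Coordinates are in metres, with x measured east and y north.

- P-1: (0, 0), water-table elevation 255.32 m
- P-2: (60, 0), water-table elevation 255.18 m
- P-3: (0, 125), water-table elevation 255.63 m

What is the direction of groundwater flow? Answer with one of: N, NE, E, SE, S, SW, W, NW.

SE

∂h/∂x = (255.18 − 255.32) / (60 − 0) = -0.002333
∂h/∂y = (255.63 − 255.32) / (125 − 0) = +0.002480
Flow = −∇h = (+0.002333 east, -0.002480 north), which points southeast.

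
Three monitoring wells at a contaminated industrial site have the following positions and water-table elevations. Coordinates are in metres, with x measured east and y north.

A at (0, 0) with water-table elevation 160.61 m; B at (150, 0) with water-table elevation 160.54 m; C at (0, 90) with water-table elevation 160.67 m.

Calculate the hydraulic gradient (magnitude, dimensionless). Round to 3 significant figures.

0.000814

∂h/∂x = (160.54 − 160.61) / (150 − 0) = -0.0004667
∂h/∂y = (160.67 − 160.61) / (90 − 0) = +0.0006667
|∇h| = √(-0.0004667² + 0.0006667²) = 0.0008138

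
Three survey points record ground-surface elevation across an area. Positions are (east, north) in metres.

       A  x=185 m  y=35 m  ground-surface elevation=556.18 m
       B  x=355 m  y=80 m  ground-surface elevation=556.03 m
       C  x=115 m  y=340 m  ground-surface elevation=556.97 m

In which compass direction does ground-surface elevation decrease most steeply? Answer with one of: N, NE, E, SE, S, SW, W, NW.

With z = a·x + b·y + c and A as origin, the differences give:
  170·a + 45·b = -0.15
  (-70)·a + 305·b = +0.79
Eliminate b (×305 and ×45, subtract): 55000·a = -81.300 → a = ∂z/∂x = -0.001478
Back-substitute: b = ∂z/∂y = +0.002251.
Steepest decrease is along −∇f = (+0.001478 E, -0.002251 N) → southeast.

SE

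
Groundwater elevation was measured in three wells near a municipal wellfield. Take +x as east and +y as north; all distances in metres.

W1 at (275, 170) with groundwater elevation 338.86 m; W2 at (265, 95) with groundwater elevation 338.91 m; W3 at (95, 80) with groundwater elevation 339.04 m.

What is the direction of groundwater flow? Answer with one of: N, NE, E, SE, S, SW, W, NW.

With h = a·x + b·y + c and W1 as origin, the differences give:
  (-10)·a + (-75)·b = +0.05
  (-180)·a + (-90)·b = +0.18
Eliminate b (×(-90) and ×(-75), subtract): -12600·a = 9.000 → a = ∂h/∂x = -0.0007143
Back-substitute: b = ∂h/∂y = -0.0005714.
Flow = −∇h = (+0.0007143 east, +0.0005714 north), which points northeast.

NE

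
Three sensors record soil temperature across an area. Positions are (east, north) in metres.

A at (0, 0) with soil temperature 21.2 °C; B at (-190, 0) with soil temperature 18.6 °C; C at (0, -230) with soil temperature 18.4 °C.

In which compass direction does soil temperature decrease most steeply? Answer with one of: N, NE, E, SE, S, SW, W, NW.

SW

∂T/∂x = (18.6 − 21.2) / (-190 − 0) = +0.01368
∂T/∂y = (18.4 − 21.2) / (-230 − 0) = +0.01217
Steepest decrease is along −∇f = (-0.01368 E, -0.01217 N) → southwest.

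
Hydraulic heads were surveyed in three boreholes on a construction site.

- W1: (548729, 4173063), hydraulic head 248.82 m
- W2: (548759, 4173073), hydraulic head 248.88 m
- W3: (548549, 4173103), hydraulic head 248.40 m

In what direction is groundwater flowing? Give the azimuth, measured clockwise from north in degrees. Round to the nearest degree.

285°

With h = a·x + b·y + c and W1 as origin, the differences give:
  30·a + 10·b = +0.06
  (-180)·a + 40·b = -0.42
Eliminate b (×40 and ×10, subtract): 3000·a = 6.600 → a = ∂h/∂x = +0.002200
Back-substitute: b = ∂h/∂y = -0.0006000.
Flow direction (−∇h) has components (-0.002200 E, +0.0006000 N).
Azimuth = atan2(E, N) = atan2(-0.002200, +0.0006000) = 285.3° ≈ 285°.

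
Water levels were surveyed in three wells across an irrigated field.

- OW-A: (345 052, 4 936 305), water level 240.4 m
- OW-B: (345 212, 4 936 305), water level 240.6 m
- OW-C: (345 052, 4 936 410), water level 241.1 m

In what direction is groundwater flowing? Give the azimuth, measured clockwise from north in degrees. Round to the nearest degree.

∂h/∂x = (240.6 − 240.4) / (345212 − 345052) = +0.001250
∂h/∂y = (241.1 − 240.4) / (4936410 − 4936305) = +0.006667
Flow direction (−∇h) has components (-0.001250 E, -0.006667 N).
Azimuth = atan2(E, N) = atan2(-0.001250, -0.006667) = 190.6° ≈ 191°.

191°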